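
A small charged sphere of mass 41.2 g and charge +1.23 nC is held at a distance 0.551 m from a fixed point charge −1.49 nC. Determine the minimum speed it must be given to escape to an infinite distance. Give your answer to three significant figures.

To just escape, total mechanical energy must reach zero at infinity: ½mv²_min + U = 0, so ½mv²_min = −U = |kQq|/r.
|U| = |kQq|/r = (8.99×10⁹ N·m²/C²)(1.49×10⁻⁹)(1.23×10⁻⁹)/(0.551) = 2.99×10⁻⁸ J.
v_min = √(2|U|/m) = √(2·2.99×10⁻⁸/0.0412) = 1.20×10⁻³ m/s.

1.20×10⁻³ m/s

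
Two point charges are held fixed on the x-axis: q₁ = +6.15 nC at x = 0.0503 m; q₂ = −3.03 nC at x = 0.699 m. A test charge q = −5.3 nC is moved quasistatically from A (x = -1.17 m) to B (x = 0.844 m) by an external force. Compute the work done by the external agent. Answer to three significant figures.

7.89×10⁻⁷ J

For quasistatic motion the external work equals the change in potential energy: W_ext = qΔV = q(V_B − V_A).
At A: distances to the source charges are 1.22 m, 1.87 m; V_A = Σ kqᵢ/rᵢ = 30.7 V.
At B: distances to the source charges are 0.794 m, 0.145 m; V_B = Σ kqᵢ/rᵢ = -118 V.
ΔV = V_B − V_A = -149 V.
W_ext = qΔV = (-5.30×10⁻⁹ C)(-149 V) = 7.89×10⁻⁷ J.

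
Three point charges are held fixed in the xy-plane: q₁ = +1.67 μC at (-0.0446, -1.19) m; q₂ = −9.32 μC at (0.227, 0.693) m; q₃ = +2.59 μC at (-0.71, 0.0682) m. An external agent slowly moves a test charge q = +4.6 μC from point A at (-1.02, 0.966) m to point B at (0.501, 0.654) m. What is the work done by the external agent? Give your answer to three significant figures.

For quasistatic motion the external work equals the change in potential energy: W_ext = qΔV = q(V_B − V_A).
At A: distances to the source charges are 2.37 m, 1.28 m, 0.950 m; V_A = Σ kqᵢ/rᵢ = -3.48×10⁴ V.
At B: distances to the source charges are 1.92 m, 0.277 m, 1.35 m; V_B = Σ kqᵢ/rᵢ = -2.78×10⁵ V.
ΔV = V_B − V_A = -2.43×10⁵ V.
W_ext = qΔV = (4.60×10⁻⁶ C)(-2.43×10⁵ V) = -1.12 J.

-1.12 J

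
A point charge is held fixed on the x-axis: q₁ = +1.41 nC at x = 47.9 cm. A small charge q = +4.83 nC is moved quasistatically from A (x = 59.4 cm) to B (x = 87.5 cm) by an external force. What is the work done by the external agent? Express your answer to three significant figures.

For quasistatic motion the external work equals the change in potential energy: W_ext = qΔV = q(V_B − V_A).
At A: distance to the source charge is 0.115 m; V_A = kq₁/r = 110 V.
At B: distance to the source charge is 0.396 m; V_B = kq₁/r = 32.0 V.
ΔV = V_B − V_A = -78.2 V.
W_ext = qΔV = (4.83×10⁻⁹ C)(-78.2 V) = -3.78×10⁻⁷ J.

-3.78×10⁻⁷ J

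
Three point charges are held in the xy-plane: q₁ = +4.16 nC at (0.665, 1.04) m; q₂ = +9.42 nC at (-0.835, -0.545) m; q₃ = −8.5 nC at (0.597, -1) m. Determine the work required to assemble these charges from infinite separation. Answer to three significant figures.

-4.73×10⁻⁷ J

The work to assemble the configuration equals its total potential energy, U = Σ kqᵢqⱼ/rᵢⱼ over all pairs.
Pair separations: r₁₂ = 2.18 m, r₁₃ = 2.04 m, r₂₃ = 1.50 m.
U = (1.61×10⁻⁷) + (-1.56×10⁻⁷) + (-4.79×10⁻⁷) = -4.73×10⁻⁷ J.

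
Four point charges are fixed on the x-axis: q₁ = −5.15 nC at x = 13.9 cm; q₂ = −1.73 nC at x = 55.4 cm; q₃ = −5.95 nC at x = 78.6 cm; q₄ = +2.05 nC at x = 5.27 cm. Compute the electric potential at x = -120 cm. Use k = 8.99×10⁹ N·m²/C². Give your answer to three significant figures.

-55.7 V

Electric potential is a scalar, so the contributions from each charge add algebraically: V = Σ kqᵢ/rᵢ.
Distances from the field point to each charge: r₁ = 1.34 m, r₂ = 1.75 m, r₃ = 1.99 m, r₄ = 1.25 m.
V = k[(-5.15×10⁻⁹)/(1.34) + (-1.73×10⁻⁹)/(1.75) + (-5.95×10⁻⁹)/(1.99) + (2.05×10⁻⁹)/(1.25)] = -55.7 V.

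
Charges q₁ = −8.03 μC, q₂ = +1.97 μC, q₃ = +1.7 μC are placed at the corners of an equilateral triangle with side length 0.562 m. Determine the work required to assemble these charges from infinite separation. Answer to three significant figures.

The assembly work is the sum of pairwise potential energies, U = Σ_{i<j} kqᵢqⱼ/rᵢⱼ.
All three pair separations equal the side length, 0.562 m.
U = (-0.253) + (-0.218) + (0.0536) = -0.418 J.

-0.418 J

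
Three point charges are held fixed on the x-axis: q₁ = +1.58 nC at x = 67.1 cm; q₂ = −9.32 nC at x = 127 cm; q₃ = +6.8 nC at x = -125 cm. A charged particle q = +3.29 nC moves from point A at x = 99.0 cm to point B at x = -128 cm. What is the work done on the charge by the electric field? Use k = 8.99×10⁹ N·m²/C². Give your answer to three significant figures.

-7.37×10⁻⁶ J

The work done by the electric force is W_field = −ΔU = −q(V_B − V_A) = q(V_A − V_B).
At A: distances to the source charges are 0.319 m, 0.280 m, 2.24 m; V_A = Σ kqᵢ/rᵢ = -227 V.
At B: distances to the source charges are 1.95 m, 2.55 m, 0.0300 m; V_B = Σ kqᵢ/rᵢ = 2010 V.
ΔV = V_B − V_A = 2240 V.
W_field = −qΔV = −(3.29×10⁻⁹ C)(2240 V) = -7.37×10⁻⁶ J.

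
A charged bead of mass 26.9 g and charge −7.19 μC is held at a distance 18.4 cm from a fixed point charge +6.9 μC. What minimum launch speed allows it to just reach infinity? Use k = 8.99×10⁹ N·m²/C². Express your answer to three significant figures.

13.4 m/s

To just escape, total mechanical energy must reach zero at infinity: ½mv²_min + U = 0, so ½mv²_min = −U = |kQq|/r.
|U| = |kQq|/r = (8.99×10⁹ N·m²/C²)(6.90×10⁻⁶)(7.19×10⁻⁶)/(0.184) = 2.42 J.
v_min = √(2|U|/m) = √(2·2.42/0.0269) = 13.4 m/s.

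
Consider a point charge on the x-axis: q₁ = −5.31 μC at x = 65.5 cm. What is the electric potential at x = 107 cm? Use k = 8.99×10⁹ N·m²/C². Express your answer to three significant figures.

The total potential is the scalar sum of each charge's contribution, V = Σ kqᵢ/rᵢ.
V = k[(-5.31×10⁻⁶)/(0.415)] = -1.15×10⁵ V.

-1.15×10⁵ V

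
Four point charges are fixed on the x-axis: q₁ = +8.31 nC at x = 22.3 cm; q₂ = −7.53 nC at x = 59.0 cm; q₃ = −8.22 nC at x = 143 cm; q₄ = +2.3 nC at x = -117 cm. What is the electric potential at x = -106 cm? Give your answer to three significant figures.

The total potential is the scalar sum of each charge's contribution, V = Σ kqᵢ/rᵢ.
Distances from the field point to each charge: r₁ = 1.28 m, r₂ = 1.65 m, r₃ = 2.49 m, r₄ = 0.110 m.
V = k[(8.31×10⁻⁹)/(1.28) + (-7.53×10⁻⁹)/(1.65) + (-8.22×10⁻⁹)/(2.49) + (2.30×10⁻⁹)/(0.110)] = 175 V.

175 V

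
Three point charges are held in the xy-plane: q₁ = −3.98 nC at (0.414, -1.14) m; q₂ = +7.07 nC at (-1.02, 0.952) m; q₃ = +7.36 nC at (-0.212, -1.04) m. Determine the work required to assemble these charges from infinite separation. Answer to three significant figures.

The assembly work is the sum of pairwise potential energies, U = Σ_{i<j} kqᵢqⱼ/rᵢⱼ.
Pair separations: r₁₂ = 2.54 m, r₁₃ = 0.634 m, r₂₃ = 2.15 m.
U = (-9.97×10⁻⁸) + (-4.15×10⁻⁷) + (2.18×10⁻⁷) = -2.98×10⁻⁷ J.

-2.98×10⁻⁷ J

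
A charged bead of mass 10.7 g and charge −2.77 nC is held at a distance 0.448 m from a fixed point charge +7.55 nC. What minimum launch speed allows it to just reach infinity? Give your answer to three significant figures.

8.86×10⁻³ m/s

To just escape, total mechanical energy must reach zero at infinity: ½mv²_min + U = 0, so ½mv²_min = −U = |kQq|/r.
|U| = |kQq|/r = (8.99×10⁹ N·m²/C²)(7.55×10⁻⁹)(2.77×10⁻⁹)/(0.448) = 4.20×10⁻⁷ J.
v_min = √(2|U|/m) = √(2·4.20×10⁻⁷/0.0107) = 8.86×10⁻³ m/s.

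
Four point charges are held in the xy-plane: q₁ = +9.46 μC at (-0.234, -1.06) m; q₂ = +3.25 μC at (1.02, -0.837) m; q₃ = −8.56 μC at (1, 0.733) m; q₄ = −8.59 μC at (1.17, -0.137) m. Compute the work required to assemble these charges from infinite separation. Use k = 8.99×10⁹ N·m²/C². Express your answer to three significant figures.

The work to assemble the configuration equals its total potential energy, U = Σ kqᵢqⱼ/rᵢⱼ over all pairs.
Pair separations: r₁₂ = 1.27 m, r₁₃ = 2.18 m, r₁₄ = 1.68 m, r₂₃ = 1.57 m, r₂₄ = 0.716 m, r₃₄ = 0.886 m.
Summing all 6 pair terms gives U = -0.316 J.

-0.316 J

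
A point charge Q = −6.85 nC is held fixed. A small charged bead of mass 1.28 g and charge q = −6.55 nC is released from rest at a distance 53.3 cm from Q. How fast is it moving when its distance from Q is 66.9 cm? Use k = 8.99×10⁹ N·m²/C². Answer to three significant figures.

0.0155 m/s

Only the electrostatic force acts, so mechanical energy is conserved: ½mv² = U₁ − U₂ = kQq(1/r₁ − 1/r₂).
U₁ − U₂ = (8.99×10⁹ N·m²/C²)(-6.85×10⁻⁹ C)(-6.55×10⁻⁹ C)(1/0.533 − 1/0.669) = 1.54×10⁻⁷ J.
v = √(2·1.54×10⁻⁷/1.28×10⁻³) = 0.0155 m/s.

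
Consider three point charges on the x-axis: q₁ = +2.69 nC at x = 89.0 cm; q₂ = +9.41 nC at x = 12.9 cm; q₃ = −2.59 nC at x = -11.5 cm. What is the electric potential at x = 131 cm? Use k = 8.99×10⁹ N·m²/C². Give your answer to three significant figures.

The total potential is the scalar sum of each charge's contribution, V = Σ kqᵢ/rᵢ.
Distances from the field point to each charge: r₁ = 0.420 m, r₂ = 1.18 m, r₃ = 1.43 m.
V = k[(2.69×10⁻⁹)/(0.420) + (9.41×10⁻⁹)/(1.18) + (-2.59×10⁻⁹)/(1.43)] = 113 V.

113 V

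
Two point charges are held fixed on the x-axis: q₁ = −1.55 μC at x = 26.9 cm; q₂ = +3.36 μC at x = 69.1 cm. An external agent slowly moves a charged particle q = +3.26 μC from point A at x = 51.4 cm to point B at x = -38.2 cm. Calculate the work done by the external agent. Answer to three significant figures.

-0.349 J

For quasistatic motion the external work equals the change in potential energy: W_ext = qΔV = q(V_B − V_A).
At A: distances to the source charges are 0.245 m, 0.177 m; V_A = Σ kqᵢ/rᵢ = 1.14×10⁵ V.
At B: distances to the source charges are 0.651 m, 1.07 m; V_B = Σ kqᵢ/rᵢ = 6750 V.
ΔV = V_B − V_A = -1.07×10⁵ V.
W_ext = qΔV = (3.26×10⁻⁶ C)(-1.07×10⁵ V) = -0.349 J.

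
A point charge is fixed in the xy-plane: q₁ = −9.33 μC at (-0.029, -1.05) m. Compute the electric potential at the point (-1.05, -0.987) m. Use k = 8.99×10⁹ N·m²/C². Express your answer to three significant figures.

-8.20×10⁴ V

The total potential is the scalar sum of each charge's contribution, V = Σ kqᵢ/rᵢ.
Distances from the field point to each charge: r₁ = 1.02 m.
V = k[(-9.33×10⁻⁶)/(1.02)] = -8.20×10⁴ V.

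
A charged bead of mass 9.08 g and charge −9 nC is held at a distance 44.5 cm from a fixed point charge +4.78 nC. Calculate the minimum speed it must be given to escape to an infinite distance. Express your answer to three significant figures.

To just escape, total mechanical energy must reach zero at infinity: ½mv²_min + U = 0, so ½mv²_min = −U = |kQq|/r.
|U| = |kQq|/r = (8.99×10⁹ N·m²/C²)(4.78×10⁻⁹)(9.00×10⁻⁹)/(0.445) = 8.69×10⁻⁷ J.
v_min = √(2|U|/m) = √(2·8.69×10⁻⁷/9.08×10⁻³) = 0.0138 m/s.

0.0138 m/s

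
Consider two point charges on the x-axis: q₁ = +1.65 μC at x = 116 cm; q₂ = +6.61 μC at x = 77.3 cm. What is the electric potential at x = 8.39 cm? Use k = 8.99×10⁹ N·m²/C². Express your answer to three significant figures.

Electric potential is a scalar, so the contributions from each charge add algebraically: V = Σ kqᵢ/rᵢ.
Distances from the field point to each charge: r₁ = 1.08 m, r₂ = 0.689 m.
V = k[(1.65×10⁻⁶)/(1.08) + (6.61×10⁻⁶)/(0.689)] = 1.00×10⁵ V.

1.00×10⁵ V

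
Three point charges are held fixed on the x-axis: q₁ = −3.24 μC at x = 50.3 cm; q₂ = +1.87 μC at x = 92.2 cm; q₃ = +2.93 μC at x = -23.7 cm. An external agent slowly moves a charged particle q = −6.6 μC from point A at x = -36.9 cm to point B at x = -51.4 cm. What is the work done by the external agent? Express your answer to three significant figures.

0.667 J

For quasistatic motion the external work equals the change in potential energy: W_ext = qΔV = q(V_B − V_A).
At A: distances to the source charges are 0.872 m, 1.29 m, 0.132 m; V_A = Σ kqᵢ/rᵢ = 1.79×10⁵ V.
At B: distances to the source charges are 1.02 m, 1.44 m, 0.277 m; V_B = Σ kqᵢ/rᵢ = 7.82×10⁴ V.
ΔV = V_B − V_A = -1.01×10⁵ V.
W_ext = qΔV = (-6.60×10⁻⁶ C)(-1.01×10⁵ V) = 0.667 J.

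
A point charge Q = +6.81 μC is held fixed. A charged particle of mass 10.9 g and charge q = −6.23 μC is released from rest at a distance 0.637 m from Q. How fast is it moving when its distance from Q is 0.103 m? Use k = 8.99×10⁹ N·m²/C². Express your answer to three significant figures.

23.9 m/s

Only the electrostatic force acts, so mechanical energy is conserved: ½mv² = U₁ − U₂ = kQq(1/r₁ − 1/r₂).
U₁ − U₂ = (8.99×10⁹ N·m²/C²)(6.81×10⁻⁶ C)(-6.23×10⁻⁶ C)(1/0.637 − 1/0.103) = 3.10 J.
v = √(2·3.10/0.0109) = 23.9 m/s.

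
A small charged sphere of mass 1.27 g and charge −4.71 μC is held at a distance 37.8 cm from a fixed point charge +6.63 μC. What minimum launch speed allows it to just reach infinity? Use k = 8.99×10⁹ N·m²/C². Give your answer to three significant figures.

To just escape, total mechanical energy must reach zero at infinity: ½mv²_min + U = 0, so ½mv²_min = −U = |kQq|/r.
|U| = |kQq|/r = (8.99×10⁹ N·m²/C²)(6.63×10⁻⁶)(4.71×10⁻⁶)/(0.378) = 0.743 J.
v_min = √(2|U|/m) = √(2·0.743/1.27×10⁻³) = 34.2 m/s.

34.2 m/s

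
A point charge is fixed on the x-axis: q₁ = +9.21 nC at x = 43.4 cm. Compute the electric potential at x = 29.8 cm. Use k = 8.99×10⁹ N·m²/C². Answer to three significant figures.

The total potential is the scalar sum of each charge's contribution, V = Σ kqᵢ/rᵢ.
V = k[(9.21×10⁻⁹)/(0.136)] = 609 V.

609 V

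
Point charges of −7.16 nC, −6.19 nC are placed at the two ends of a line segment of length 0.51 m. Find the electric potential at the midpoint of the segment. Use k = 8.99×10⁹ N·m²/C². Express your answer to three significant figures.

-471 V

Electric potential is a scalar, so the contributions from each charge add algebraically: V = Σ kqᵢ/rᵢ.
Each charge is 0.255 m from the midpoint.
V = k[(-7.16×10⁻⁹)/(0.255) + (-6.19×10⁻⁹)/(0.255)] = -471 V.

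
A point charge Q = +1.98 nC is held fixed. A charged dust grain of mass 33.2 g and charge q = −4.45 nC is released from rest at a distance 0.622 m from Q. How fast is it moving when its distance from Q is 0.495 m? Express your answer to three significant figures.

1.40×10⁻³ m/s

Only the electrostatic force acts, so mechanical energy is conserved: ½mv² = U₁ − U₂ = kQq(1/r₁ − 1/r₂).
U₁ − U₂ = (8.99×10⁹ N·m²/C²)(1.98×10⁻⁹ C)(-4.45×10⁻⁹ C)(1/0.622 − 1/0.495) = 3.27×10⁻⁸ J.
v = √(2·3.27×10⁻⁸/0.0332) = 1.40×10⁻³ m/s.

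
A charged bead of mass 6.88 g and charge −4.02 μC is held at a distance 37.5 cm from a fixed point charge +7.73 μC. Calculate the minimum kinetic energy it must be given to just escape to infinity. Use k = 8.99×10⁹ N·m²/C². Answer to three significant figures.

0.745 J

To just escape, total mechanical energy must reach zero at infinity: ½mv²_min + U = 0, so ½mv²_min = −U = |kQq|/r.
|U| = |kQq|/r = (8.99×10⁹ N·m²/C²)(7.73×10⁻⁶)(4.02×10⁻⁶)/(0.375) = 0.745 J.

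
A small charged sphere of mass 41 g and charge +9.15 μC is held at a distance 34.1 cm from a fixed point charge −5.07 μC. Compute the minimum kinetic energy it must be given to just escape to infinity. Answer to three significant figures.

To just escape, total mechanical energy must reach zero at infinity: ½mv²_min + U = 0, so ½mv²_min = −U = |kQq|/r.
|U| = |kQq|/r = (8.99×10⁹ N·m²/C²)(5.07×10⁻⁶)(9.15×10⁻⁶)/(0.341) = 1.22 J.

1.22 J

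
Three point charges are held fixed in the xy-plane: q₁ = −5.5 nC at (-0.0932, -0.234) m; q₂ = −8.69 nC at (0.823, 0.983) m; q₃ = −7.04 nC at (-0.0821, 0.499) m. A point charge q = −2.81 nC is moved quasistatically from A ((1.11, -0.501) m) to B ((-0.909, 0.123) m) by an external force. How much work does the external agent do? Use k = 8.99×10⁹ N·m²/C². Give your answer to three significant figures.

9.31×10⁻⁸ J

For quasistatic motion the external work equals the change in potential energy: W_ext = qΔV = q(V_B − V_A).
At A: distances to the source charges are 1.23 m, 1.51 m, 1.56 m; V_A = Σ kqᵢ/rᵢ = -132 V.
At B: distances to the source charges are 0.890 m, 1.93 m, 0.908 m; V_B = Σ kqᵢ/rᵢ = -166 V.
ΔV = V_B − V_A = -33.1 V.
W_ext = qΔV = (-2.81×10⁻⁹ C)(-33.1 V) = 9.31×10⁻⁸ J.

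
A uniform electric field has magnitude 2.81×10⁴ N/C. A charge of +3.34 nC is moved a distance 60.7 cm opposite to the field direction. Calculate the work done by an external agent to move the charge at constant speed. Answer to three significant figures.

5.70×10⁻⁵ J

The potential change for a displacement 60.7 cm opposite to the field direction is ΔV = +Ed = 1.71×10⁴ V.
W_ext = qΔV = 5.70×10⁻⁵ J.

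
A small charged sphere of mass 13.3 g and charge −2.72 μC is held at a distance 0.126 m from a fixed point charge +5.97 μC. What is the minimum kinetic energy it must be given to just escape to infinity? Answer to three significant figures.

To just escape, total mechanical energy must reach zero at infinity: ½mv²_min + U = 0, so ½mv²_min = −U = |kQq|/r.
|U| = |kQq|/r = (8.99×10⁹ N·m²/C²)(5.97×10⁻⁶)(2.72×10⁻⁶)/(0.126) = 1.16 J.

1.16 J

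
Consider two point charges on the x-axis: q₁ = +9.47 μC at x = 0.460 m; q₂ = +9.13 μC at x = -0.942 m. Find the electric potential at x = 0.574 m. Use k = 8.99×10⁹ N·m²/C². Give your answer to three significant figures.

8.01×10⁵ V

The total potential is the scalar sum of each charge's contribution, V = Σ kqᵢ/rᵢ.
Distances from the field point to each charge: r₁ = 0.114 m, r₂ = 1.52 m.
V = k[(9.47×10⁻⁶)/(0.114) + (9.13×10⁻⁶)/(1.52)] = 8.01×10⁵ V.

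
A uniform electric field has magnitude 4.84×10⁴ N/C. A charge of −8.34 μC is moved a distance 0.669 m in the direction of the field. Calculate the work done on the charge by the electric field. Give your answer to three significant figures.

The potential change for a displacement 0.669 m in the direction of the field is ΔV = −Ed = -3.24×10⁴ V.
W_field = −qΔV = -0.270 J.

-0.270 J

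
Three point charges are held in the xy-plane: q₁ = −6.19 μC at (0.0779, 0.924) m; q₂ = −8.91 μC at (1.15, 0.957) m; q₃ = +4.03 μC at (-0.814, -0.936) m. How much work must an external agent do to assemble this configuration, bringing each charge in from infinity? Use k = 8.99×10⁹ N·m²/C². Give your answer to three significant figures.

The work to assemble the configuration equals its total potential energy, U = Σ kqᵢqⱼ/rᵢⱼ over all pairs.
Pair separations: r₁₂ = 1.07 m, r₁₃ = 2.06 m, r₂₃ = 2.73 m.
U = (0.462) + (-0.109) + (-0.118) = 0.235 J.

0.235 J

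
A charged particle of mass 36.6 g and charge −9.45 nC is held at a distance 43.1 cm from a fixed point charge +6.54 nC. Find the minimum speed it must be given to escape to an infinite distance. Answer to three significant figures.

To just escape, total mechanical energy must reach zero at infinity: ½mv²_min + U = 0, so ½mv²_min = −U = |kQq|/r.
|U| = |kQq|/r = (8.99×10⁹ N·m²/C²)(6.54×10⁻⁹)(9.45×10⁻⁹)/(0.431) = 1.29×10⁻⁶ J.
v_min = √(2|U|/m) = √(2·1.29×10⁻⁶/0.0366) = 8.39×10⁻³ m/s.

8.39×10⁻³ m/s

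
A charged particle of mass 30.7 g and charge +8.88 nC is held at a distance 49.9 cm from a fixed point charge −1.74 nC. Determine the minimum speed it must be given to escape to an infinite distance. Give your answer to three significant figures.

4.26×10⁻³ m/s

To just escape, total mechanical energy must reach zero at infinity: ½mv²_min + U = 0, so ½mv²_min = −U = |kQq|/r.
|U| = |kQq|/r = (8.99×10⁹ N·m²/C²)(1.74×10⁻⁹)(8.88×10⁻⁹)/(0.499) = 2.78×10⁻⁷ J.
v_min = √(2|U|/m) = √(2·2.78×10⁻⁷/0.0307) = 4.26×10⁻³ m/s.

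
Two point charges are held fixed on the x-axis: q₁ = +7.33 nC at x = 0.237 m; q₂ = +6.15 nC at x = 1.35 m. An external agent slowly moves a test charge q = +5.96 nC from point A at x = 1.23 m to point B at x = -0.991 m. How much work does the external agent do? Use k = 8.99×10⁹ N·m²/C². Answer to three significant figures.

-2.68×10⁻⁶ J

For quasistatic motion the external work equals the change in potential energy: W_ext = qΔV = q(V_B − V_A).
At A: distances to the source charges are 0.993 m, 0.120 m; V_A = Σ kqᵢ/rᵢ = 527 V.
At B: distances to the source charges are 1.23 m, 2.34 m; V_B = Σ kqᵢ/rᵢ = 77.3 V.
ΔV = V_B − V_A = -450 V.
W_ext = qΔV = (5.96×10⁻⁹ C)(-450 V) = -2.68×10⁻⁶ J.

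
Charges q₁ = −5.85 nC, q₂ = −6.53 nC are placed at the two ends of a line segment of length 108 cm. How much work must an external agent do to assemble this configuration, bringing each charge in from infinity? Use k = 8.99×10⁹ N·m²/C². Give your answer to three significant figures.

3.18×10⁻⁷ J

The work to assemble the configuration equals its total potential energy, U = Σ kqᵢqⱼ/rᵢⱼ over all pairs.
The separation is r = 1.08 m.
U = (3.18×10⁻⁷) = 3.18×10⁻⁷ J.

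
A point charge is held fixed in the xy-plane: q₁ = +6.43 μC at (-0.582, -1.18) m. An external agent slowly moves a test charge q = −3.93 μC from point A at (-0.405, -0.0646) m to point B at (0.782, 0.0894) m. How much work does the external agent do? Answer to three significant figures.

0.0792 J

For quasistatic motion the external work equals the change in potential energy: W_ext = qΔV = q(V_B − V_A).
At A: distance to the source charge is 1.13 m; V_A = kq₁/r = 5.12×10⁴ V.
At B: distance to the source charge is 1.86 m; V_B = kq₁/r = 3.10×10⁴ V.
ΔV = V_B − V_A = -2.02×10⁴ V.
W_ext = qΔV = (-3.93×10⁻⁶ C)(-2.02×10⁴ V) = 0.0792 J.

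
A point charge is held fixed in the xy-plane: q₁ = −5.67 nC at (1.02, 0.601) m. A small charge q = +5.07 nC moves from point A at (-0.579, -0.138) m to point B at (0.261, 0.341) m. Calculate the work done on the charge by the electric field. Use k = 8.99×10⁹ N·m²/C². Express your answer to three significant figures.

The work done by the electric force is W_field = −ΔU = −q(V_B − V_A) = q(V_A − V_B).
At A: distance to the source charge is 1.76 m; V_A = kq₁/r = -28.9 V.
At B: distance to the source charge is 0.802 m; V_B = kq₁/r = -63.5 V.
ΔV = V_B − V_A = -34.6 V.
W_field = −qΔV = −(5.07×10⁻⁹ C)(-34.6 V) = 1.75×10⁻⁷ J.

1.75×10⁻⁷ J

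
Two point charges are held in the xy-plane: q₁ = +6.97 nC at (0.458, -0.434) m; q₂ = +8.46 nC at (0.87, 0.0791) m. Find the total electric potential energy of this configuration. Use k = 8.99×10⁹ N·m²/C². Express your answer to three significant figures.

8.06×10⁻⁷ J

The assembly work is the sum of pairwise potential energies, U = Σ_{i<j} kqᵢqⱼ/rᵢⱼ.
Pair separations: r₁₂ = 0.658 m.
U = (8.06×10⁻⁷) = 8.06×10⁻⁷ J.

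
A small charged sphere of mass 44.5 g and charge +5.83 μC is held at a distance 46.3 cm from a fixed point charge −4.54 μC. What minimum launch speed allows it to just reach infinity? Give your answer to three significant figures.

4.81 m/s

To just escape, total mechanical energy must reach zero at infinity: ½mv²_min + U = 0, so ½mv²_min = −U = |kQq|/r.
|U| = |kQq|/r = (8.99×10⁹ N·m²/C²)(4.54×10⁻⁶)(5.83×10⁻⁶)/(0.463) = 0.514 J.
v_min = √(2|U|/m) = √(2·0.514/0.0445) = 4.81 m/s.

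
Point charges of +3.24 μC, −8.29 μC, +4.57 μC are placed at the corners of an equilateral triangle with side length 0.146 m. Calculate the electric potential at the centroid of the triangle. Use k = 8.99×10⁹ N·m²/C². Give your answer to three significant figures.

-5.12×10⁴ V

The total potential is the scalar sum of each charge's contribution, V = Σ kqᵢ/rᵢ.
The distance from each vertex to the centroid is a/√3 = 0.0843 m.
V = k[(3.24×10⁻⁶)/(0.0843) + (-8.29×10⁻⁶)/(0.0843) + (4.57×10⁻⁶)/(0.0843)] = -5.12×10⁴ V.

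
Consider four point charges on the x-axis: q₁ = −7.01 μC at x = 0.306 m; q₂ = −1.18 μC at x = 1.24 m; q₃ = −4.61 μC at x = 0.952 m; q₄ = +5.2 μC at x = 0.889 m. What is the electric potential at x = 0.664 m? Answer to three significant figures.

Electric potential is a scalar, so the contributions from each charge add algebraically: V = Σ kqᵢ/rᵢ.
Distances from the field point to each charge: r₁ = 0.358 m, r₂ = 0.576 m, r₃ = 0.288 m, r₄ = 0.225 m.
V = k[(-7.01×10⁻⁶)/(0.358) + (-1.18×10⁻⁶)/(0.576) + (-4.61×10⁻⁶)/(0.288) + (5.20×10⁻⁶)/(0.225)] = -1.31×10⁵ V.

-1.31×10⁵ V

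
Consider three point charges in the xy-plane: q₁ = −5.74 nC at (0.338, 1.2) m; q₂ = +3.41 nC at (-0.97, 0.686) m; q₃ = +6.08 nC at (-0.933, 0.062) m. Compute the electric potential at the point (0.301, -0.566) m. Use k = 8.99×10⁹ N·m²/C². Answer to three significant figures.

27.4 V

The total potential is the scalar sum of each charge's contribution, V = Σ kqᵢ/rᵢ.
Distances from the field point to each charge: r₁ = 1.77 m, r₂ = 1.78 m, r₃ = 1.38 m.
V = k[(-5.74×10⁻⁹)/(1.77) + (3.41×10⁻⁹)/(1.78) + (6.08×10⁻⁹)/(1.38)] = 27.4 V.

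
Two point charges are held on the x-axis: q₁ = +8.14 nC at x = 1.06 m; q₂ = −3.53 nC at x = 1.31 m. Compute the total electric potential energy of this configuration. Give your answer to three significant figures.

The assembly work is the sum of pairwise potential energies, U = Σ_{i<j} kqᵢqⱼ/rᵢⱼ.
Pair separations: r₁₂ = 0.250 m.
U = (-1.03×10⁻⁶) = -1.03×10⁻⁶ J.

-1.03×10⁻⁶ J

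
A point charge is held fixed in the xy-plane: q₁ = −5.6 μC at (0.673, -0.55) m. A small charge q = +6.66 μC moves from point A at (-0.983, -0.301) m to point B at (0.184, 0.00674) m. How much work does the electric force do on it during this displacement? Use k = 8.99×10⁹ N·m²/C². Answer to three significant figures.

0.252 J

The work done by the electric force is W_field = −ΔU = −q(V_B − V_A) = q(V_A − V_B).
At A: distance to the source charge is 1.67 m; V_A = kq₁/r = -3.01×10⁴ V.
At B: distance to the source charge is 0.741 m; V_B = kq₁/r = -6.79×10⁴ V.
ΔV = V_B − V_A = -3.79×10⁴ V.
W_field = −qΔV = −(6.66×10⁻⁶ C)(-3.79×10⁴ V) = 0.252 J.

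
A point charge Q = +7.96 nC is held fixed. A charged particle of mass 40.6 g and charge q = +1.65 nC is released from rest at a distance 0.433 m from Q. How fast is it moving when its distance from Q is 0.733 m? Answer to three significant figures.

2.34×10⁻³ m/s

Only the electrostatic force acts, so mechanical energy is conserved: ½mv² = U₁ − U₂ = kQq(1/r₁ − 1/r₂).
U₁ − U₂ = (8.99×10⁹ N·m²/C²)(7.96×10⁻⁹ C)(1.65×10⁻⁹ C)(1/0.433 − 1/0.733) = 1.12×10⁻⁷ J.
v = √(2·1.12×10⁻⁷/0.0406) = 2.34×10⁻³ m/s.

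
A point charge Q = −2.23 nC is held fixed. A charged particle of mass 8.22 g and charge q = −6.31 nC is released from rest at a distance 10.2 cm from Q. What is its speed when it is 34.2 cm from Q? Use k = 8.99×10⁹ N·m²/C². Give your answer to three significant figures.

Only the electrostatic force acts, so mechanical energy is conserved: ½mv² = U₁ − U₂ = kQq(1/r₁ − 1/r₂).
U₁ − U₂ = (8.99×10⁹ N·m²/C²)(-2.23×10⁻⁹ C)(-6.31×10⁻⁹ C)(1/0.102 − 1/0.342) = 8.70×10⁻⁷ J.
v = √(2·8.70×10⁻⁷/8.22×10⁻³) = 0.0146 m/s.

0.0146 m/s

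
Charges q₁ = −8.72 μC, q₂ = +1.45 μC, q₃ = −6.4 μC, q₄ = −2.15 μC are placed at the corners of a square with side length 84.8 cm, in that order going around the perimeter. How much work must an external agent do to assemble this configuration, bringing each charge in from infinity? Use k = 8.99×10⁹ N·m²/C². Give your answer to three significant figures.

The assembly work is the sum of pairwise potential energies, U = Σ_{i<j} kqᵢqⱼ/rᵢⱼ.
The four side pairs have separation 0.848 m and the two diagonal pairs 1.20 m.
Summing all 6 pair terms gives U = 0.507 J.

0.507 J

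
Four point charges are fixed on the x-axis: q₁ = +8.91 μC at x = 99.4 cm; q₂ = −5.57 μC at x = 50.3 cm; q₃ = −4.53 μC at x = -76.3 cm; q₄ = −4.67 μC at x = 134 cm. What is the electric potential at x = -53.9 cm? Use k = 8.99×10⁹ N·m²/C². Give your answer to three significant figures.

-2.00×10⁵ V

Electric potential is a scalar, so the contributions from each charge add algebraically: V = Σ kqᵢ/rᵢ.
Distances from the field point to each charge: r₁ = 1.53 m, r₂ = 1.04 m, r₃ = 0.224 m, r₄ = 1.88 m.
V = k[(8.91×10⁻⁶)/(1.53) + (-5.57×10⁻⁶)/(1.04) + (-4.53×10⁻⁶)/(0.224) + (-4.67×10⁻⁶)/(1.88)] = -2.00×10⁵ V.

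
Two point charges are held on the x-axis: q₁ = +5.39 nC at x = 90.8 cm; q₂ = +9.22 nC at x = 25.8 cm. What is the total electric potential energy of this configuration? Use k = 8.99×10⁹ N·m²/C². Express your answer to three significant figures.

The work to assemble the configuration equals its total potential energy, U = Σ kqᵢqⱼ/rᵢⱼ over all pairs.
Pair separations: r₁₂ = 0.650 m.
U = (6.87×10⁻⁷) = 6.87×10⁻⁷ J.

6.87×10⁻⁷ J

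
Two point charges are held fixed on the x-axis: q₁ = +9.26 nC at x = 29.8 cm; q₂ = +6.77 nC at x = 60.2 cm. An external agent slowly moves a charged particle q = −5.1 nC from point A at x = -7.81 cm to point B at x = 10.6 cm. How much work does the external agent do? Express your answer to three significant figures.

For quasistatic motion the external work equals the change in potential energy: W_ext = qΔV = q(V_B − V_A).
At A: distances to the source charges are 0.376 m, 0.680 m; V_A = Σ kqᵢ/rᵢ = 311 V.
At B: distances to the source charges are 0.192 m, 0.496 m; V_B = Σ kqᵢ/rᵢ = 556 V.
ΔV = V_B − V_A = 245 V.
W_ext = qΔV = (-5.10×10⁻⁹ C)(245 V) = -1.25×10⁻⁶ J.

-1.25×10⁻⁶ J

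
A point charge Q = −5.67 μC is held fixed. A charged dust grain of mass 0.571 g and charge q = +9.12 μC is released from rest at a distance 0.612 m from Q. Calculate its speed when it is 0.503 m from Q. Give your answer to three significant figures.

24.0 m/s

Only the electrostatic force acts, so mechanical energy is conserved: ½mv² = U₁ − U₂ = kQq(1/r₁ − 1/r₂).
U₁ − U₂ = (8.99×10⁹ N·m²/C²)(-5.67×10⁻⁶ C)(9.12×10⁻⁶ C)(1/0.612 − 1/0.503) = 0.165 J.
v = √(2·0.165/5.71×10⁻⁴) = 24.0 m/s.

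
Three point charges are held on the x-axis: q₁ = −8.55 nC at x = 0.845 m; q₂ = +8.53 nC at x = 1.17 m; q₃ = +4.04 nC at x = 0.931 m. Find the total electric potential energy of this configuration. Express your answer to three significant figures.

-4.33×10⁻⁶ J

The work to assemble the configuration equals its total potential energy, U = Σ kqᵢqⱼ/rᵢⱼ over all pairs.
Pair separations: r₁₂ = 0.325 m, r₁₃ = 0.0860 m, r₂₃ = 0.239 m.
U = (-2.02×10⁻⁶) + (-3.61×10⁻⁶) + (1.30×10⁻⁶) = -4.33×10⁻⁶ J.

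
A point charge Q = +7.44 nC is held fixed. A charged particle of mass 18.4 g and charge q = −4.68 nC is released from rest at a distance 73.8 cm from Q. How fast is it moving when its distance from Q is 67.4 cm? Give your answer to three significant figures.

Only the electrostatic force acts, so mechanical energy is conserved: ½mv² = U₁ − U₂ = kQq(1/r₁ − 1/r₂).
U₁ − U₂ = (8.99×10⁹ N·m²/C²)(7.44×10⁻⁹ C)(-4.68×10⁻⁹ C)(1/0.738 − 1/0.674) = 4.03×10⁻⁸ J.
v = √(2·4.03×10⁻⁸/0.0184) = 2.09×10⁻³ m/s.

2.09×10⁻³ m/s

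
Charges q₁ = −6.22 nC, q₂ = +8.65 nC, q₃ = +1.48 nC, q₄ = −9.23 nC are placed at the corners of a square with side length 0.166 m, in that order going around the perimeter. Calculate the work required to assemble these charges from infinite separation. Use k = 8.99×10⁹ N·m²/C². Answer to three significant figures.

-3.26×10⁻⁶ J

The work to assemble the configuration equals its total potential energy, U = Σ kqᵢqⱼ/rᵢⱼ over all pairs.
The four side pairs have separation 0.166 m and the two diagonal pairs 0.235 m.
Summing all 6 pair terms gives U = -3.26×10⁻⁶ J.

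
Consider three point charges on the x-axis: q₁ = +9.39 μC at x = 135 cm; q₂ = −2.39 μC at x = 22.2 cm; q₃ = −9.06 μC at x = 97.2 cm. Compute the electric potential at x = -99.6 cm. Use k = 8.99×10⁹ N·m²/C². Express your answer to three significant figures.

The total potential is the scalar sum of each charge's contribution, V = Σ kqᵢ/rᵢ.
Distances from the field point to each charge: r₁ = 2.35 m, r₂ = 1.22 m, r₃ = 1.97 m.
V = k[(9.39×10⁻⁶)/(2.35) + (-2.39×10⁻⁶)/(1.22) + (-9.06×10⁻⁶)/(1.97)] = -2.30×10⁴ V.

-2.30×10⁴ V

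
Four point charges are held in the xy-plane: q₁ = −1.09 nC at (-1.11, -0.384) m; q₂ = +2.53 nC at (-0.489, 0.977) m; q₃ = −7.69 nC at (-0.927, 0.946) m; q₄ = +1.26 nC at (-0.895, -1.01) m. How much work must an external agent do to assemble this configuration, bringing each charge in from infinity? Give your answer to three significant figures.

-4.08×10⁻⁷ J

The assembly work is the sum of pairwise potential energies, U = Σ_{i<j} kqᵢqⱼ/rᵢⱼ.
Pair separations: r₁₂ = 1.50 m, r₁₃ = 1.34 m, r₁₄ = 0.662 m, r₂₃ = 0.439 m, r₂₄ = 2.03 m, r₃₄ = 1.96 m.
Summing all 6 pair terms gives U = -4.08×10⁻⁷ J.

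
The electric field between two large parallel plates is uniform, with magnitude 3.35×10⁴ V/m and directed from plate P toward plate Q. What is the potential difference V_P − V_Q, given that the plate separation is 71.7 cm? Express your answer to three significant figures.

2.40×10⁴ V

In a uniform field, potential decreases in the direction of E: ΔV = −E·d for a displacement d parallel to E.
Going from Q to P is a displacement of 71.7 cm opposite to the field, so V_P − V_Q = +Ed = 2.40×10⁴ V.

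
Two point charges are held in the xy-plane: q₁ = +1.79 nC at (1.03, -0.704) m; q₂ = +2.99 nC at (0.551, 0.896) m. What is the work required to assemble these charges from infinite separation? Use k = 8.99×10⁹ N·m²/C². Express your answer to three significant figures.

The assembly work is the sum of pairwise potential energies, U = Σ_{i<j} kqᵢqⱼ/rᵢⱼ.
Pair separations: r₁₂ = 1.67 m.
U = (2.88×10⁻⁸) = 2.88×10⁻⁸ J.

2.88×10⁻⁸ J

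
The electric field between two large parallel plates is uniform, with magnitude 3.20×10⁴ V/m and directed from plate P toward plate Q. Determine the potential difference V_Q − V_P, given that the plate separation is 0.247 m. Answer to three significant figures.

In a uniform field, potential decreases in the direction of E: ΔV = −E·d for a displacement d parallel to E.
Going from P to Q is a displacement of 0.247 m along the field, so V_Q − V_P = −Ed = -7900 V.

-7900 V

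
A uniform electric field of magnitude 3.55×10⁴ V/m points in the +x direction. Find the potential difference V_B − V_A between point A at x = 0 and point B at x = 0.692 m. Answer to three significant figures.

In a uniform field, potential decreases in the direction of E: V_B − V_A = −E·Δx.
V_B − V_A = −(3.55×10⁴ V/m)(0.692 m) = -2.46×10⁴ V.

-2.46×10⁴ V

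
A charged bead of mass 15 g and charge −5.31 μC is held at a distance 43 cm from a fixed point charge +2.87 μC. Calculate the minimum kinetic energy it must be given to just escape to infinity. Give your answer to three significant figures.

0.319 J

To just escape, total mechanical energy must reach zero at infinity: ½mv²_min + U = 0, so ½mv²_min = −U = |kQq|/r.
|U| = |kQq|/r = (8.99×10⁹ N·m²/C²)(2.87×10⁻⁶)(5.31×10⁻⁶)/(0.430) = 0.319 J.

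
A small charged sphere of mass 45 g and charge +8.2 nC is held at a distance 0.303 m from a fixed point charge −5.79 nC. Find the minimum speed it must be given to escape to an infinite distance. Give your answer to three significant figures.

7.91×10⁻³ m/s

To just escape, total mechanical energy must reach zero at infinity: ½mv²_min + U = 0, so ½mv²_min = −U = |kQq|/r.
|U| = |kQq|/r = (8.99×10⁹ N·m²/C²)(5.79×10⁻⁹)(8.20×10⁻⁹)/(0.303) = 1.41×10⁻⁶ J.
v_min = √(2|U|/m) = √(2·1.41×10⁻⁶/0.0450) = 7.91×10⁻³ m/s.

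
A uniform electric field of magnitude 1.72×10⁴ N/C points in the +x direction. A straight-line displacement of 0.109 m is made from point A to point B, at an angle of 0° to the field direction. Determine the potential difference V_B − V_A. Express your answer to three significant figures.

Only the component of displacement along E changes the potential: ΔV = −E·d·cosθ.
ΔV = −(1.72×10⁴ V/m)(0.109 m)cos0° = -1870 V.

-1870 V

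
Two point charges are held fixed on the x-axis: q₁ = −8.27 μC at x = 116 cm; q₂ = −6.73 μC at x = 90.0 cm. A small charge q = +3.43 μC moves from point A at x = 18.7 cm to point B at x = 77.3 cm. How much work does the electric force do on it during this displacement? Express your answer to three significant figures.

The work done by the electric force is W_field = −ΔU = −q(V_B − V_A) = q(V_A − V_B).
At A: distances to the source charges are 0.973 m, 0.713 m; V_A = Σ kqᵢ/rᵢ = -1.61×10⁵ V.
At B: distances to the source charges are 0.387 m, 0.127 m; V_B = Σ kqᵢ/rᵢ = -6.69×10⁵ V.
ΔV = V_B − V_A = -5.07×10⁵ V.
W_field = −qΔV = −(3.43×10⁻⁶ C)(-5.07×10⁵ V) = 1.74 J.

1.74 J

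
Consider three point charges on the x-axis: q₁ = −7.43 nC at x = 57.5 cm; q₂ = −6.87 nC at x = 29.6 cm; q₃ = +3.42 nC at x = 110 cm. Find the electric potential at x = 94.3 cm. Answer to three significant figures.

-81.1 V

The total potential is the scalar sum of each charge's contribution, V = Σ kqᵢ/rᵢ.
Distances from the field point to each charge: r₁ = 0.368 m, r₂ = 0.647 m, r₃ = 0.157 m.
V = k[(-7.43×10⁻⁹)/(0.368) + (-6.87×10⁻⁹)/(0.647) + (3.42×10⁻⁹)/(0.157)] = -81.1 V.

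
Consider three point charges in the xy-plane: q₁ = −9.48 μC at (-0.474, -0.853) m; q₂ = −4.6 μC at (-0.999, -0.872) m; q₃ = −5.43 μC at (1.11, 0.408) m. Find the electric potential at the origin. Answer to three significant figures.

Electric potential is a scalar, so the contributions from each charge add algebraically: V = Σ kqᵢ/rᵢ.
Distances from the field point to each charge: r₁ = 0.976 m, r₂ = 1.33 m, r₃ = 1.18 m.
V = k[(-9.48×10⁻⁶)/(0.976) + (-4.60×10⁻⁶)/(1.33) + (-5.43×10⁻⁶)/(1.18)] = -1.60×10⁵ V.

-1.60×10⁵ V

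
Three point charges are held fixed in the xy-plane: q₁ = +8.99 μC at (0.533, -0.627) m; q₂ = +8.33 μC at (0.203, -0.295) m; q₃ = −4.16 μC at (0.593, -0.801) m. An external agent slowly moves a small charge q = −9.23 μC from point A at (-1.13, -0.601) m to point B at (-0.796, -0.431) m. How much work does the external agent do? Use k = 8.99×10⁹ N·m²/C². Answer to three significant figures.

For quasistatic motion the external work equals the change in potential energy: W_ext = qΔV = q(V_B − V_A).
At A: distances to the source charges are 1.66 m, 1.37 m, 1.73 m; V_A = Σ kqᵢ/rᵢ = 8.18×10⁴ V.
At B: distances to the source charges are 1.34 m, 1.01 m, 1.44 m; V_B = Σ kqᵢ/rᵢ = 1.08×10⁵ V.
ΔV = V_B − V_A = 2.66×10⁴ V.
W_ext = qΔV = (-9.23×10⁻⁶ C)(2.66×10⁴ V) = -0.246 J.

-0.246 J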